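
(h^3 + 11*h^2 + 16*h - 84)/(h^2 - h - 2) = (h^2 + 13*h + 42)/(h + 1)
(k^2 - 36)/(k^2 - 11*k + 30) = (k + 6)/(k - 5)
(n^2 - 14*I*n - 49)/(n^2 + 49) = (n - 7*I)/(n + 7*I)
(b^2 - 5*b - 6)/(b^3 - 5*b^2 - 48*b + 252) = (b + 1)/(b^2 + b - 42)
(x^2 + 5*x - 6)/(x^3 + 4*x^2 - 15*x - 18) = (x - 1)/(x^2 - 2*x - 3)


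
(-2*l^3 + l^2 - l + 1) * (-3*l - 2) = 6*l^4 + l^3 + l^2 - l - 2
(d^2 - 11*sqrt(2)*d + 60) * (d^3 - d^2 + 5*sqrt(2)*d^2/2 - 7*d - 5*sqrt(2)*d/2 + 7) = d^5 - 17*sqrt(2)*d^4/2 - d^4 - 2*d^3 + 17*sqrt(2)*d^3/2 + 2*d^2 + 227*sqrt(2)*d^2 - 420*d - 227*sqrt(2)*d + 420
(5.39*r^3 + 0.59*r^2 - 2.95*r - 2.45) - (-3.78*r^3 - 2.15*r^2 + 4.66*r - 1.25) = 9.17*r^3 + 2.74*r^2 - 7.61*r - 1.2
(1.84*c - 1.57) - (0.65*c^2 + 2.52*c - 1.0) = -0.65*c^2 - 0.68*c - 0.57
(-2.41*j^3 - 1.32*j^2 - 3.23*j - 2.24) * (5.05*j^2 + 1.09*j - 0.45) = -12.1705*j^5 - 9.2929*j^4 - 16.6658*j^3 - 14.2387*j^2 - 0.9881*j + 1.008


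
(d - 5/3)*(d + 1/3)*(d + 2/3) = d^3 - 2*d^2/3 - 13*d/9 - 10/27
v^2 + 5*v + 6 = (v + 2)*(v + 3)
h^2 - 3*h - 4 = (h - 4)*(h + 1)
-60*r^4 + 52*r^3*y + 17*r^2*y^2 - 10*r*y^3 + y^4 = (-6*r + y)*(-5*r + y)*(-r + y)*(2*r + y)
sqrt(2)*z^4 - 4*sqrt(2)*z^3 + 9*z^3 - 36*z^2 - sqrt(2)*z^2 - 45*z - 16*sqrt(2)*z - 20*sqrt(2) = (z - 5)*(z + 1)*(z + 4*sqrt(2))*(sqrt(2)*z + 1)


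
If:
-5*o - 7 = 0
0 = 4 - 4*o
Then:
No Solution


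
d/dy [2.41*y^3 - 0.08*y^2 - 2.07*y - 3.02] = 7.23*y^2 - 0.16*y - 2.07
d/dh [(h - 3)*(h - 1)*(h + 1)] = 3*h^2 - 6*h - 1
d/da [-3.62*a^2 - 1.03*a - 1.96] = -7.24*a - 1.03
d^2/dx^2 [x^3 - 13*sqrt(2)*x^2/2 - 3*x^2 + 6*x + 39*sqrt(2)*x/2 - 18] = 6*x - 13*sqrt(2) - 6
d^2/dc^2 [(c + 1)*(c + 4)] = 2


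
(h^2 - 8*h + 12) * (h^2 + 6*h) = h^4 - 2*h^3 - 36*h^2 + 72*h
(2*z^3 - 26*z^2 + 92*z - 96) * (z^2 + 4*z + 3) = 2*z^5 - 18*z^4 - 6*z^3 + 194*z^2 - 108*z - 288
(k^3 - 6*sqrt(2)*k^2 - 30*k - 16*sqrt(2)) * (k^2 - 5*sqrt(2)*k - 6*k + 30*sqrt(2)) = k^5 - 11*sqrt(2)*k^4 - 6*k^4 + 30*k^3 + 66*sqrt(2)*k^3 - 180*k^2 + 134*sqrt(2)*k^2 - 804*sqrt(2)*k + 160*k - 960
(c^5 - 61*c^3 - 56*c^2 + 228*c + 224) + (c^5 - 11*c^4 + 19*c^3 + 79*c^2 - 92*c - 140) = 2*c^5 - 11*c^4 - 42*c^3 + 23*c^2 + 136*c + 84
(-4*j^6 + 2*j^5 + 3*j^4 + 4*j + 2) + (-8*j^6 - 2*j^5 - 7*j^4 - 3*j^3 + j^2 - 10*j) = -12*j^6 - 4*j^4 - 3*j^3 + j^2 - 6*j + 2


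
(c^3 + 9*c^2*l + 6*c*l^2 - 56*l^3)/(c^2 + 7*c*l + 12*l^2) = (c^2 + 5*c*l - 14*l^2)/(c + 3*l)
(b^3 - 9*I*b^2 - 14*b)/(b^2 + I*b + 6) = b*(b - 7*I)/(b + 3*I)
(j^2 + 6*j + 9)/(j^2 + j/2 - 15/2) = 2*(j + 3)/(2*j - 5)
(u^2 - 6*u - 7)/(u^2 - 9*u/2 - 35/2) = 2*(u + 1)/(2*u + 5)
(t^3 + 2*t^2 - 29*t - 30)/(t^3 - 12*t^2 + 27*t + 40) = (t + 6)/(t - 8)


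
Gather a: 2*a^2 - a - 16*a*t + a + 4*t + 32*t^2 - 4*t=2*a^2 - 16*a*t + 32*t^2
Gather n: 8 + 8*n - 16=8*n - 8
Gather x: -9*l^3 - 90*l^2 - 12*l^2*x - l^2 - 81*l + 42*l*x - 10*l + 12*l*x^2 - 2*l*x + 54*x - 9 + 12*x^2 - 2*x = -9*l^3 - 91*l^2 - 91*l + x^2*(12*l + 12) + x*(-12*l^2 + 40*l + 52) - 9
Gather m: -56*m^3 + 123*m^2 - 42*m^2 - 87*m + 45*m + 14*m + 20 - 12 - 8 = -56*m^3 + 81*m^2 - 28*m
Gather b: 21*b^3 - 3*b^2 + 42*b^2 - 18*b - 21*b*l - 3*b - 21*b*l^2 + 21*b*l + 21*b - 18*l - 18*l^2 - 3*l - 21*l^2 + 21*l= 21*b^3 + 39*b^2 - 21*b*l^2 - 39*l^2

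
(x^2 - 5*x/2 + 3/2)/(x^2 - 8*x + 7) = (x - 3/2)/(x - 7)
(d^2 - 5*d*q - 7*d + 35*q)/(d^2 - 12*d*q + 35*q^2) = (7 - d)/(-d + 7*q)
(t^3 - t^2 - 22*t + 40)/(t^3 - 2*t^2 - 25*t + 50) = (t - 4)/(t - 5)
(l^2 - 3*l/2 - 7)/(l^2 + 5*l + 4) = (l^2 - 3*l/2 - 7)/(l^2 + 5*l + 4)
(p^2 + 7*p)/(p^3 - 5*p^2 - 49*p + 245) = p/(p^2 - 12*p + 35)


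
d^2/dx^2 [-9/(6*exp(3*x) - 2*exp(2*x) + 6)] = 9*(-2*(9*exp(x) - 2)^2*exp(2*x) + (27*exp(x) - 4)*(3*exp(3*x) - exp(2*x) + 3))*exp(2*x)/(2*(3*exp(3*x) - exp(2*x) + 3)^3)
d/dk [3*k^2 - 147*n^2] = 6*k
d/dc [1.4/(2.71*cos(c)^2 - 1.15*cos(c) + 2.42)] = (7.588*cos(c) - 1.61)*sin(c)/(2.71*cos(c)^2 - 1.15*cos(c) + 2.42)^2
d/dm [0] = 0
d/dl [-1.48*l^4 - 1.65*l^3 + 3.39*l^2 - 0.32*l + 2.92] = -5.92*l^3 - 4.95*l^2 + 6.78*l - 0.32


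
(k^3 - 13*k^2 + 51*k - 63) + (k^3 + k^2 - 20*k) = 2*k^3 - 12*k^2 + 31*k - 63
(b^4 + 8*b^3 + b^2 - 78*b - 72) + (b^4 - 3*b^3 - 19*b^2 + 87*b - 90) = 2*b^4 + 5*b^3 - 18*b^2 + 9*b - 162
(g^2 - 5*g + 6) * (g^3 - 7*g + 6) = g^5 - 5*g^4 - g^3 + 41*g^2 - 72*g + 36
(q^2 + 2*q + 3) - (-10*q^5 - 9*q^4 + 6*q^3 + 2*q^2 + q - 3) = 10*q^5 + 9*q^4 - 6*q^3 - q^2 + q + 6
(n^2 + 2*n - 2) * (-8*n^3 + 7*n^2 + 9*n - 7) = -8*n^5 - 9*n^4 + 39*n^3 - 3*n^2 - 32*n + 14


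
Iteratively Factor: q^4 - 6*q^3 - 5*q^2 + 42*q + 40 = (q - 4)*(q^3 - 2*q^2 - 13*q - 10) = (q - 5)*(q - 4)*(q^2 + 3*q + 2) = (q - 5)*(q - 4)*(q + 2)*(q + 1)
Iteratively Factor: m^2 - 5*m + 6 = (m - 2)*(m - 3)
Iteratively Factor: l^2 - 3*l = (l)*(l - 3)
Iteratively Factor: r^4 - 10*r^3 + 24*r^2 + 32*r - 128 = (r + 2)*(r^3 - 12*r^2 + 48*r - 64) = (r - 4)*(r + 2)*(r^2 - 8*r + 16) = (r - 4)^2*(r + 2)*(r - 4)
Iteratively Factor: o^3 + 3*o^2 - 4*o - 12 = (o - 2)*(o^2 + 5*o + 6) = (o - 2)*(o + 2)*(o + 3)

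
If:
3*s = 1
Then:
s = 1/3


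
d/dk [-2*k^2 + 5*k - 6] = 5 - 4*k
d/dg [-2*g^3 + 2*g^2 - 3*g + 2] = -6*g^2 + 4*g - 3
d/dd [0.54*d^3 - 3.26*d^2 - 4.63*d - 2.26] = 1.62*d^2 - 6.52*d - 4.63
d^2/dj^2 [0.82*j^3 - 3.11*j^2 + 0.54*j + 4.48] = 4.92*j - 6.22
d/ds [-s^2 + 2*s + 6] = 2 - 2*s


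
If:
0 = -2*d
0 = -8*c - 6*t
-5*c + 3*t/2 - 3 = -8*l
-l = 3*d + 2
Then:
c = -19/7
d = 0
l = -2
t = 76/21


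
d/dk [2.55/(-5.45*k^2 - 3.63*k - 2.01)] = (27.795*k + 9.2565)/(5.45*k^2 + 3.63*k + 2.01)^2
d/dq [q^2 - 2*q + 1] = 2*q - 2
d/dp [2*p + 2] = 2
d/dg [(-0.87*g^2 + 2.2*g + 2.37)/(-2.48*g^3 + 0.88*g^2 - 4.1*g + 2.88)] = (-2.1576*g^4 + 10.912*g^3 + 19.2638*g^2 - 9.1824*g + 16.053)/(6.1504*g^6 - 4.3648*g^5 + 21.1104*g^4 - 21.5008*g^3 + 21.8788*g^2 - 23.616*g + 8.2944)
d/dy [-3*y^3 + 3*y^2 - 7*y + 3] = -9*y^2 + 6*y - 7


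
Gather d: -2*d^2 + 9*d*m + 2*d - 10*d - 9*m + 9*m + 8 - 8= -2*d^2 + d*(9*m - 8)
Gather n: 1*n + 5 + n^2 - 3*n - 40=n^2 - 2*n - 35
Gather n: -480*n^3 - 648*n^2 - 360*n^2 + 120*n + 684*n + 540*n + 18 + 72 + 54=-480*n^3 - 1008*n^2 + 1344*n + 144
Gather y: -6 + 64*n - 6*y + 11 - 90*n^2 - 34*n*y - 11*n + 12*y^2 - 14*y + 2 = -90*n^2 + 53*n + 12*y^2 + y*(-34*n - 20) + 7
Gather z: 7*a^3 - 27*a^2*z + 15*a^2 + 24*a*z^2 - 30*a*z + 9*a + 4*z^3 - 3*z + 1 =7*a^3 + 15*a^2 + 24*a*z^2 + 9*a + 4*z^3 + z*(-27*a^2 - 30*a - 3) + 1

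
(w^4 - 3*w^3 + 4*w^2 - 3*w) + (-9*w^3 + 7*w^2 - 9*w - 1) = w^4 - 12*w^3 + 11*w^2 - 12*w - 1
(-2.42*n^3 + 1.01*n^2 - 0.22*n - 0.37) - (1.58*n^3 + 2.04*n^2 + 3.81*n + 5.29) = -4.0*n^3 - 1.03*n^2 - 4.03*n - 5.66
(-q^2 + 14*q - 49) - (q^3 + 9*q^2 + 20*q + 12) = -q^3 - 10*q^2 - 6*q - 61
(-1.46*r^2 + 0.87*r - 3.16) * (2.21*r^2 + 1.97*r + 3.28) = -3.2266*r^4 - 0.9535*r^3 - 10.0585*r^2 - 3.3716*r - 10.3648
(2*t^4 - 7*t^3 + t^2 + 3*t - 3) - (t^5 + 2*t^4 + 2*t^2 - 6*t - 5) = -t^5 - 7*t^3 - t^2 + 9*t + 2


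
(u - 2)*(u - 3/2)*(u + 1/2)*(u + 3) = u^4 - 31*u^2/4 + 21*u/4 + 9/2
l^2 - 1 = (l - 1)*(l + 1)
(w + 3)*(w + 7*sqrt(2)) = w^2 + 3*w + 7*sqrt(2)*w + 21*sqrt(2)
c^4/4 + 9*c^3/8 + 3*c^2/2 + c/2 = c*(c/4 + 1/2)*(c + 1/2)*(c + 2)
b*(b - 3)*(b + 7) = b^3 + 4*b^2 - 21*b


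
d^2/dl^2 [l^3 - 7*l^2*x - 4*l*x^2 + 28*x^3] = 6*l - 14*x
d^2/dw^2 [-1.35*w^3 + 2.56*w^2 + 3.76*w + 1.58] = 5.12 - 8.1*w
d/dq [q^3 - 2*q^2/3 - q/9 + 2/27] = 3*q^2 - 4*q/3 - 1/9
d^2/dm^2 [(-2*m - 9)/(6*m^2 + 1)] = 36*(-4*m^3 - 54*m^2 + 2*m + 3)/(216*m^6 + 108*m^4 + 18*m^2 + 1)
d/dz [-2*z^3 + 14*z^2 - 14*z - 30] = -6*z^2 + 28*z - 14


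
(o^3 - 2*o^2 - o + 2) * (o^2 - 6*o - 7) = o^5 - 8*o^4 + 4*o^3 + 22*o^2 - 5*o - 14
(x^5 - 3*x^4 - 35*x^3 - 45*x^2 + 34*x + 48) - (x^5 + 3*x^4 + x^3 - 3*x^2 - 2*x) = -6*x^4 - 36*x^3 - 42*x^2 + 36*x + 48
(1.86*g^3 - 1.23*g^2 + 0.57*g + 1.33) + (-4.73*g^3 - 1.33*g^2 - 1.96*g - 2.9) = -2.87*g^3 - 2.56*g^2 - 1.39*g - 1.57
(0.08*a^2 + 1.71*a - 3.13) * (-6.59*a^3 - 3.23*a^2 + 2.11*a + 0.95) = -0.5272*a^5 - 11.5273*a^4 + 15.2722*a^3 + 13.794*a^2 - 4.9798*a - 2.9735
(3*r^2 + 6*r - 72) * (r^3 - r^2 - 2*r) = 3*r^5 + 3*r^4 - 84*r^3 + 60*r^2 + 144*r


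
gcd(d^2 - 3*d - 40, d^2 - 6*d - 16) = d - 8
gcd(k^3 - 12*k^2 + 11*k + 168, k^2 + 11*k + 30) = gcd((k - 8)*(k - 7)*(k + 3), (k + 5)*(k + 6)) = 1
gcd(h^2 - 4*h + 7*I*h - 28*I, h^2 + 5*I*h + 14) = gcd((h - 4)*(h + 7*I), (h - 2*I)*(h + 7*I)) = h + 7*I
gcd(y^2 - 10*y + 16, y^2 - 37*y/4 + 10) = y - 8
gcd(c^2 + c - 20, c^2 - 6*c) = 1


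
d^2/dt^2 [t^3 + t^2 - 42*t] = 6*t + 2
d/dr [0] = 0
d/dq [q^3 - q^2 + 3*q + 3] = 3*q^2 - 2*q + 3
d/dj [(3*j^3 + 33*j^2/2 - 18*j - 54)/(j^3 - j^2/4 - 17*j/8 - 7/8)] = 12*(-92*j^4 + 124*j^3 + 611*j^2 - 298*j - 528)/(64*j^6 - 32*j^5 - 268*j^4 - 44*j^3 + 317*j^2 + 238*j + 49)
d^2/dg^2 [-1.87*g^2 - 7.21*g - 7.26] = -3.74000000000000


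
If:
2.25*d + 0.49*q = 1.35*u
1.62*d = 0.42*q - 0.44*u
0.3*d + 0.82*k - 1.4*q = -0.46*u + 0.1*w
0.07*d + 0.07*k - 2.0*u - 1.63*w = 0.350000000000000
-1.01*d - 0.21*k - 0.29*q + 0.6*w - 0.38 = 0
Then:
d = -0.05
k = -0.65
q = -0.49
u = -0.27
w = 0.08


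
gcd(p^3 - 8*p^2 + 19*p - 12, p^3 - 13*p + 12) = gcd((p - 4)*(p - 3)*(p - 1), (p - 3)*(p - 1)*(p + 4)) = p^2 - 4*p + 3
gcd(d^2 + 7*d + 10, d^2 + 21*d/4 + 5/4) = d + 5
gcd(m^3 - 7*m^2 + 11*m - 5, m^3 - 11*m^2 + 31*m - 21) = m - 1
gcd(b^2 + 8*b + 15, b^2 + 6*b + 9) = b + 3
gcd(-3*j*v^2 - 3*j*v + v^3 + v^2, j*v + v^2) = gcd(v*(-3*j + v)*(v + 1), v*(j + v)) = v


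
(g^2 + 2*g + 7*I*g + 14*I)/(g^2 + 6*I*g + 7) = (g + 2)/(g - I)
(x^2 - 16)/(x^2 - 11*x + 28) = (x + 4)/(x - 7)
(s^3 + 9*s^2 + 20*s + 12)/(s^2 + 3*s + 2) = s + 6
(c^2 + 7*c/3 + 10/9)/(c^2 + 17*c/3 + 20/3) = (c + 2/3)/(c + 4)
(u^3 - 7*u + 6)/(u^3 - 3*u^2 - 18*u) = (u^2 - 3*u + 2)/(u*(u - 6))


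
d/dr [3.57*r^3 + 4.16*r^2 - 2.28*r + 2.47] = 10.71*r^2 + 8.32*r - 2.28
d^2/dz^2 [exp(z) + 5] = exp(z)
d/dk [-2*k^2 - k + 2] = -4*k - 1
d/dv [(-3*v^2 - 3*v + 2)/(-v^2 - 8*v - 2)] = (21*v^2 + 16*v + 22)/(v^4 + 16*v^3 + 68*v^2 + 32*v + 4)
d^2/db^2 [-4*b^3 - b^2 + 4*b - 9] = -24*b - 2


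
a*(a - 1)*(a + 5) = a^3 + 4*a^2 - 5*a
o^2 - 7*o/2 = o*(o - 7/2)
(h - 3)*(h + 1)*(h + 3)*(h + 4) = h^4 + 5*h^3 - 5*h^2 - 45*h - 36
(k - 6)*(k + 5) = k^2 - k - 30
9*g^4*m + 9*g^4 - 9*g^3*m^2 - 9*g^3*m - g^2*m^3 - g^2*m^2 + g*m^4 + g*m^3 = (-3*g + m)*(-g + m)*(3*g + m)*(g*m + g)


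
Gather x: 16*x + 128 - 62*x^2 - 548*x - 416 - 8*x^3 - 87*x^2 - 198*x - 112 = -8*x^3 - 149*x^2 - 730*x - 400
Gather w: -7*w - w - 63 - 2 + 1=-8*w - 64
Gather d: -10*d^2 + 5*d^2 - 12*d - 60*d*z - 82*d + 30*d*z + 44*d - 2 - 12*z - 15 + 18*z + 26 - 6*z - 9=-5*d^2 + d*(-30*z - 50)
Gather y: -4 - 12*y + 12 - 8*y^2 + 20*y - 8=-8*y^2 + 8*y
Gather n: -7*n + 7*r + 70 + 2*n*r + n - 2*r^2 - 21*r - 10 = n*(2*r - 6) - 2*r^2 - 14*r + 60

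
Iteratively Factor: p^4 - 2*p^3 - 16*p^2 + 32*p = (p + 4)*(p^3 - 6*p^2 + 8*p) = p*(p + 4)*(p^2 - 6*p + 8) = p*(p - 2)*(p + 4)*(p - 4)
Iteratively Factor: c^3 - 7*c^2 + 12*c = (c - 4)*(c^2 - 3*c) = c*(c - 4)*(c - 3)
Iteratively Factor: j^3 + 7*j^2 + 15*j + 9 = (j + 3)*(j^2 + 4*j + 3) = (j + 3)^2*(j + 1)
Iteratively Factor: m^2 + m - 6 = (m + 3)*(m - 2)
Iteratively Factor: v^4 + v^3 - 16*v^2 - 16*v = (v + 1)*(v^3 - 16*v) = (v + 1)*(v + 4)*(v^2 - 4*v) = v*(v + 1)*(v + 4)*(v - 4)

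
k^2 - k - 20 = (k - 5)*(k + 4)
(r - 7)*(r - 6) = r^2 - 13*r + 42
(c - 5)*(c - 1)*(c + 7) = c^3 + c^2 - 37*c + 35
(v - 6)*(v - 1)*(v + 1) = v^3 - 6*v^2 - v + 6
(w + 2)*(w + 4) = w^2 + 6*w + 8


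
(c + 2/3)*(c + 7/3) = c^2 + 3*c + 14/9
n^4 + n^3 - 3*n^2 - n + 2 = (n - 1)^2*(n + 1)*(n + 2)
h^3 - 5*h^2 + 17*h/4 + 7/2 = (h - 7/2)*(h - 2)*(h + 1/2)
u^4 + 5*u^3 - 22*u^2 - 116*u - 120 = (u - 5)*(u + 2)^2*(u + 6)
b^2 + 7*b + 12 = (b + 3)*(b + 4)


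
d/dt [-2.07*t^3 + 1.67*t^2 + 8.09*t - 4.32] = -6.21*t^2 + 3.34*t + 8.09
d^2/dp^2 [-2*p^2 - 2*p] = -4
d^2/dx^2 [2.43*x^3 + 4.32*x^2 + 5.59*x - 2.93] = 14.58*x + 8.64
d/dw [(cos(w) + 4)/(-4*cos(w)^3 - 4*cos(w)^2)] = (2*sin(w)^2 - 13*cos(w) - 10)*sin(w)/(4*(cos(w) + 1)^2*cos(w)^3)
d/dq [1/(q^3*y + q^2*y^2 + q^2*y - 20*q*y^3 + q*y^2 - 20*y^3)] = (-3*q^2 - 2*q*y - 2*q + 20*y^2 - y)/(y*(q^3 + q^2*y + q^2 - 20*q*y^2 + q*y - 20*y^2)^2)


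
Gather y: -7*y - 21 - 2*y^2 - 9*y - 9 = -2*y^2 - 16*y - 30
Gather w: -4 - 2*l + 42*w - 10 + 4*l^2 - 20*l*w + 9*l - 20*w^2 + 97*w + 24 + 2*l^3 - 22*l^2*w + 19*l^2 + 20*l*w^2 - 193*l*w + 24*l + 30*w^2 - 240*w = 2*l^3 + 23*l^2 + 31*l + w^2*(20*l + 10) + w*(-22*l^2 - 213*l - 101) + 10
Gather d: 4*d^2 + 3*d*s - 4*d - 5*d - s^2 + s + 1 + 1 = 4*d^2 + d*(3*s - 9) - s^2 + s + 2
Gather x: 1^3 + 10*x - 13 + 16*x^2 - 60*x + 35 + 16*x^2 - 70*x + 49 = 32*x^2 - 120*x + 72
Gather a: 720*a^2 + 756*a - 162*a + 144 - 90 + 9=720*a^2 + 594*a + 63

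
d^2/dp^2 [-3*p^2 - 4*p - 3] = -6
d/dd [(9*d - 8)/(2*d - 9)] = -65/(2*d - 9)^2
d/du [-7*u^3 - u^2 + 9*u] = -21*u^2 - 2*u + 9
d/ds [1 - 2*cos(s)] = 2*sin(s)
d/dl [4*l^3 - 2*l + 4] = 12*l^2 - 2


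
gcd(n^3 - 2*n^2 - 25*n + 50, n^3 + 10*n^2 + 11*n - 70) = n^2 + 3*n - 10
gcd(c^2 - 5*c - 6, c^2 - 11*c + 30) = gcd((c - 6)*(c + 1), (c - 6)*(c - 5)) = c - 6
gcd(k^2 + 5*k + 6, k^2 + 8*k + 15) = k + 3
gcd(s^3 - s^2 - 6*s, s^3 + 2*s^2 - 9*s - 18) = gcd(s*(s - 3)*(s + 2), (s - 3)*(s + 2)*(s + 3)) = s^2 - s - 6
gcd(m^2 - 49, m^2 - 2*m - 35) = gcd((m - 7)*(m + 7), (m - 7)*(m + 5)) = m - 7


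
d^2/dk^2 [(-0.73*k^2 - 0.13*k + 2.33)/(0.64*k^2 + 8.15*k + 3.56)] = (7.508864*k^3 + 15.7056*k^2 + 74.696832*k + 287.95169)/(0.262144*k^6 + 10.01472*k^5 + 131.905728*k^4 + 652.757135*k^3 + 733.725612*k^2 + 309.86952*k + 45.118016)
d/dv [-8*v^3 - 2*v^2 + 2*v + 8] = -24*v^2 - 4*v + 2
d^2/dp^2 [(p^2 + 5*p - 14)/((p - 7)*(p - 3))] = 10*(3*p^3 - 21*p^2 + 21*p + 77)/(p^6 - 30*p^5 + 363*p^4 - 2260*p^3 + 7623*p^2 - 13230*p + 9261)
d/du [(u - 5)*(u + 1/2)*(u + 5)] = 3*u^2 + u - 25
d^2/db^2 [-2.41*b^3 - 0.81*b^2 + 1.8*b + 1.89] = -14.46*b - 1.62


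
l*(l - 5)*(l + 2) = l^3 - 3*l^2 - 10*l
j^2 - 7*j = j*(j - 7)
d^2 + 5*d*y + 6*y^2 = (d + 2*y)*(d + 3*y)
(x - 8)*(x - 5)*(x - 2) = x^3 - 15*x^2 + 66*x - 80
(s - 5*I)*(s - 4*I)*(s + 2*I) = s^3 - 7*I*s^2 - 2*s - 40*I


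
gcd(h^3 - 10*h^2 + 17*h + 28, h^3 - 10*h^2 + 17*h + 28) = h^3 - 10*h^2 + 17*h + 28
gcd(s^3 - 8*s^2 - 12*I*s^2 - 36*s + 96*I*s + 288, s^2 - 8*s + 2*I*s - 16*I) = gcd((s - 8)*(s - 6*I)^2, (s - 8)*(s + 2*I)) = s - 8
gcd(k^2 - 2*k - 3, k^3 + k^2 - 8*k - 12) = k - 3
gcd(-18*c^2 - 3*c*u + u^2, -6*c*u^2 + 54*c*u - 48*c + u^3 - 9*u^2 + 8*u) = -6*c + u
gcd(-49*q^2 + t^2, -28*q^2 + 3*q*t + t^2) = 7*q + t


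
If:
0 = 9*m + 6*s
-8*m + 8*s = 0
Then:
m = 0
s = 0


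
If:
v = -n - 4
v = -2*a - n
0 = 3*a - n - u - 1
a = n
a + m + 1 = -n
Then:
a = 2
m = -5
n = 2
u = 3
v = -6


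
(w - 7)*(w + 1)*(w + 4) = w^3 - 2*w^2 - 31*w - 28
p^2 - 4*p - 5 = (p - 5)*(p + 1)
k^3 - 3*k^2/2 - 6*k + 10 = (k - 2)^2*(k + 5/2)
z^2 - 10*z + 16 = (z - 8)*(z - 2)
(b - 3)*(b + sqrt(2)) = b^2 - 3*b + sqrt(2)*b - 3*sqrt(2)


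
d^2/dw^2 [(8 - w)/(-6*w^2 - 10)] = 3*(12*w^2*(w - 8) + (8 - 3*w)*(3*w^2 + 5))/(3*w^2 + 5)^3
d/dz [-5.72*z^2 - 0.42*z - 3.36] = -11.44*z - 0.42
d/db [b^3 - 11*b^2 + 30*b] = 3*b^2 - 22*b + 30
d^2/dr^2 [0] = 0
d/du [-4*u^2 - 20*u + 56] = -8*u - 20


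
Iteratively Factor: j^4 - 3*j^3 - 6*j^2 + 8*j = (j + 2)*(j^3 - 5*j^2 + 4*j) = (j - 4)*(j + 2)*(j^2 - j) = j*(j - 4)*(j + 2)*(j - 1)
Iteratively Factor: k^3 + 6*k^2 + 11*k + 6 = (k + 3)*(k^2 + 3*k + 2) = (k + 1)*(k + 3)*(k + 2)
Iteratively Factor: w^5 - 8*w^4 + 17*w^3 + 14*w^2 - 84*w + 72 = (w - 3)*(w^4 - 5*w^3 + 2*w^2 + 20*w - 24) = (w - 3)*(w - 2)*(w^3 - 3*w^2 - 4*w + 12) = (w - 3)^2*(w - 2)*(w^2 - 4) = (w - 3)^2*(w - 2)*(w + 2)*(w - 2)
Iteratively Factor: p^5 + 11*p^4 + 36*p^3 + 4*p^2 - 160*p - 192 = (p + 2)*(p^4 + 9*p^3 + 18*p^2 - 32*p - 96) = (p + 2)*(p + 3)*(p^3 + 6*p^2 - 32) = (p - 2)*(p + 2)*(p + 3)*(p^2 + 8*p + 16) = (p - 2)*(p + 2)*(p + 3)*(p + 4)*(p + 4)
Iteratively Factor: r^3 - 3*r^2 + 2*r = (r - 2)*(r^2 - r) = r*(r - 2)*(r - 1)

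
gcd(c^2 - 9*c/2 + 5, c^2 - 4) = c - 2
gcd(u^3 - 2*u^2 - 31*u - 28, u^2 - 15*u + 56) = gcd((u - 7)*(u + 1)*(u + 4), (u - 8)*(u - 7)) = u - 7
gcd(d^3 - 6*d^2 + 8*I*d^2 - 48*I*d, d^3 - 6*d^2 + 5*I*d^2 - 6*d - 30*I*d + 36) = d - 6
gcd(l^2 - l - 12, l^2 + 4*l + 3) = l + 3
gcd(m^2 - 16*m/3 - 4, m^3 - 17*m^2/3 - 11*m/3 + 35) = 1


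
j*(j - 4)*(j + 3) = j^3 - j^2 - 12*j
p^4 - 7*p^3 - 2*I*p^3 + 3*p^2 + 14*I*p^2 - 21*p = p*(p - 7)*(p - 3*I)*(p + I)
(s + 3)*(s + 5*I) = s^2 + 3*s + 5*I*s + 15*I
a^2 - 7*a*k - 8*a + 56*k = (a - 8)*(a - 7*k)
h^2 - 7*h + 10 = (h - 5)*(h - 2)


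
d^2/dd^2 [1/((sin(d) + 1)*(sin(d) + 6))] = (-4*sin(d)^3 - 17*sin(d)^2 - 2*sin(d) + 86)/((sin(d) + 1)^2*(sin(d) + 6)^3)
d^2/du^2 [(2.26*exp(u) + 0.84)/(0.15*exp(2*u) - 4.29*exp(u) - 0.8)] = (0.05085*exp(4*u) + 1.52991*exp(3*u) + 0.0055799999999806*exp(2*u) + 8.106324*exp(u) - 1.43648)*exp(u)/(0.003375*exp(6*u) - 0.289575*exp(5*u) + 8.227845*exp(4*u) - 75.864789*exp(3*u) - 43.88184*exp(2*u) - 8.2368*exp(u) - 0.512)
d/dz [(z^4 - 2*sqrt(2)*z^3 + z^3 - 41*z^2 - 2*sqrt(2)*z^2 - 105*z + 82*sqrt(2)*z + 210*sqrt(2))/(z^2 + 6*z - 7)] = (2*z^5 - 2*sqrt(2)*z^4 + 19*z^4 - 24*sqrt(2)*z^3 - 16*z^3 - 162*z^2 - 52*sqrt(2)*z^2 - 392*sqrt(2)*z + 574*z - 1834*sqrt(2) + 735)/(z^4 + 12*z^3 + 22*z^2 - 84*z + 49)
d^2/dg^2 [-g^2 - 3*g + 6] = -2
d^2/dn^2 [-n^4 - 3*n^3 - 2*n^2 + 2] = -12*n^2 - 18*n - 4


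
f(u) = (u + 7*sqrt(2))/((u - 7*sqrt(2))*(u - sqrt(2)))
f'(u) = 1/((u - 7*sqrt(2))*(u - sqrt(2))) - (u + 7*sqrt(2))/((u - 7*sqrt(2))*(u - sqrt(2))^2) - (u + 7*sqrt(2))/((u - 7*sqrt(2))^2*(u - sqrt(2))) = (-u^2 - 14*sqrt(2)*u + 126)/(u^4 - 16*sqrt(2)*u^3 + 156*u^2 - 224*sqrt(2)*u + 196)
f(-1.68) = 0.23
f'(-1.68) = 0.12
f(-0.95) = 0.35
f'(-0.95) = 0.22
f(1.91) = -2.98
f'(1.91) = 5.39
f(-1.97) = 0.20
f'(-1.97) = 0.10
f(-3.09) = 0.12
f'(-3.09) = 0.05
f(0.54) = 1.28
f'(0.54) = 1.72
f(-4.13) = 0.07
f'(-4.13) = 0.03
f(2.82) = -1.28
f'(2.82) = 0.63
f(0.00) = 0.71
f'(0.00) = 0.64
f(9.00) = -2.77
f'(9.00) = -2.86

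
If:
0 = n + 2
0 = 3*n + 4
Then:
No Solution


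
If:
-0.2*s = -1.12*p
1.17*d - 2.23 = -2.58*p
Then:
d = 1.90598290598291 - 0.393772893772894*s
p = 0.178571428571429*s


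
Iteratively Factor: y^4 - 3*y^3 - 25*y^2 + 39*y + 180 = (y - 4)*(y^3 + y^2 - 21*y - 45) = (y - 4)*(y + 3)*(y^2 - 2*y - 15) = (y - 5)*(y - 4)*(y + 3)*(y + 3)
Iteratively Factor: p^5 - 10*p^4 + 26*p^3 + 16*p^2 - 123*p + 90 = (p - 5)*(p^4 - 5*p^3 + p^2 + 21*p - 18) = (p - 5)*(p - 3)*(p^3 - 2*p^2 - 5*p + 6) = (p - 5)*(p - 3)^2*(p^2 + p - 2) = (p - 5)*(p - 3)^2*(p - 1)*(p + 2)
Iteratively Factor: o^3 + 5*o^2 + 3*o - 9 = (o + 3)*(o^2 + 2*o - 3) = (o - 1)*(o + 3)*(o + 3)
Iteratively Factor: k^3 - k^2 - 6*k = (k + 2)*(k^2 - 3*k) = (k - 3)*(k + 2)*(k)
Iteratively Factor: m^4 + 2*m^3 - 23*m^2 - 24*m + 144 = (m - 3)*(m^3 + 5*m^2 - 8*m - 48) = (m - 3)*(m + 4)*(m^2 + m - 12) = (m - 3)^2*(m + 4)*(m + 4)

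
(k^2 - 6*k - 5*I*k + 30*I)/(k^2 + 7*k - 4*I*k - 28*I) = (k^2 - k*(6 + 5*I) + 30*I)/(k^2 + k*(7 - 4*I) - 28*I)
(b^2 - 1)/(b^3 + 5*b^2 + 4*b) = (b - 1)/(b*(b + 4))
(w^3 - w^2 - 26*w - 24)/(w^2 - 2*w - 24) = w + 1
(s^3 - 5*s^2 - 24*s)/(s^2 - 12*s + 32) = s*(s + 3)/(s - 4)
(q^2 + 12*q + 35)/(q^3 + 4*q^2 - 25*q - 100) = (q + 7)/(q^2 - q - 20)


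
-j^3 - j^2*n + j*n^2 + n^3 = (-j + n)*(j + n)^2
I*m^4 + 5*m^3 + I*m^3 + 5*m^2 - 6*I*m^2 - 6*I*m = m*(m - 3*I)*(m - 2*I)*(I*m + I)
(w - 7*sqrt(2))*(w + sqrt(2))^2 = w^3 - 5*sqrt(2)*w^2 - 26*w - 14*sqrt(2)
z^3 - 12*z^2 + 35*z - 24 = (z - 8)*(z - 3)*(z - 1)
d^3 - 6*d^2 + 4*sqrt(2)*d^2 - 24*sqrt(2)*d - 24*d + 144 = (d - 6)*(d - 2*sqrt(2))*(d + 6*sqrt(2))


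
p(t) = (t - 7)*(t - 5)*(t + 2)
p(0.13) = 71.26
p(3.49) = 29.10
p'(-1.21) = 39.59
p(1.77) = 63.69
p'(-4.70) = 171.27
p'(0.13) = 8.45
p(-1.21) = 40.28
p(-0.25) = 66.61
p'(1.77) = -15.00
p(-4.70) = -306.42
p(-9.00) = -1568.00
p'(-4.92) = 182.02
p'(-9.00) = 434.00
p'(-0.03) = 11.60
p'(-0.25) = 16.19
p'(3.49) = -22.26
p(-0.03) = 69.66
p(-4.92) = -345.28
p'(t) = (t - 7)*(t - 5) + (t - 7)*(t + 2) + (t - 5)*(t + 2)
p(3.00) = 40.00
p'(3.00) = -22.00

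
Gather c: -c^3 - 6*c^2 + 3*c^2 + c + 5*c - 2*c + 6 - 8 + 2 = -c^3 - 3*c^2 + 4*c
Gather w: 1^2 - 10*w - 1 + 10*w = 0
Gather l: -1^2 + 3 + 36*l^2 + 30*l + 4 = 36*l^2 + 30*l + 6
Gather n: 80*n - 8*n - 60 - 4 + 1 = 72*n - 63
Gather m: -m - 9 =-m - 9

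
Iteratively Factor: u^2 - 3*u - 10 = (u + 2)*(u - 5)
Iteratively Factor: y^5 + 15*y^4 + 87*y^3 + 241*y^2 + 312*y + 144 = (y + 4)*(y^4 + 11*y^3 + 43*y^2 + 69*y + 36) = (y + 3)*(y + 4)*(y^3 + 8*y^2 + 19*y + 12) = (y + 3)^2*(y + 4)*(y^2 + 5*y + 4) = (y + 3)^2*(y + 4)^2*(y + 1)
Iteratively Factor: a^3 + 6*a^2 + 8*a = (a + 4)*(a^2 + 2*a) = (a + 2)*(a + 4)*(a)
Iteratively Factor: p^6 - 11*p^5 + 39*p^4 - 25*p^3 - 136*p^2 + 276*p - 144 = (p - 4)*(p^5 - 7*p^4 + 11*p^3 + 19*p^2 - 60*p + 36) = (p - 4)*(p - 3)*(p^4 - 4*p^3 - p^2 + 16*p - 12) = (p - 4)*(p - 3)*(p + 2)*(p^3 - 6*p^2 + 11*p - 6) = (p - 4)*(p - 3)^2*(p + 2)*(p^2 - 3*p + 2) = (p - 4)*(p - 3)^2*(p - 2)*(p + 2)*(p - 1)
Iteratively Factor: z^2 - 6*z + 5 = (z - 1)*(z - 5)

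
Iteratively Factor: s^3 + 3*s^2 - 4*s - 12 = (s + 3)*(s^2 - 4) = (s - 2)*(s + 3)*(s + 2)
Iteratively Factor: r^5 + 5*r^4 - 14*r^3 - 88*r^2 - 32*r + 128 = (r - 4)*(r^4 + 9*r^3 + 22*r^2 - 32) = (r - 4)*(r + 4)*(r^3 + 5*r^2 + 2*r - 8) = (r - 4)*(r - 1)*(r + 4)*(r^2 + 6*r + 8) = (r - 4)*(r - 1)*(r + 4)^2*(r + 2)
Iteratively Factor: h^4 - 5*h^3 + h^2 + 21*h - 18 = (h - 3)*(h^3 - 2*h^2 - 5*h + 6) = (h - 3)*(h - 1)*(h^2 - h - 6) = (h - 3)^2*(h - 1)*(h + 2)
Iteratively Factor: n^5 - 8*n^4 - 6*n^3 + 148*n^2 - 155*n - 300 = (n + 4)*(n^4 - 12*n^3 + 42*n^2 - 20*n - 75) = (n + 1)*(n + 4)*(n^3 - 13*n^2 + 55*n - 75) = (n - 5)*(n + 1)*(n + 4)*(n^2 - 8*n + 15) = (n - 5)^2*(n + 1)*(n + 4)*(n - 3)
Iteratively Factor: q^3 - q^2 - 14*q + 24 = (q - 2)*(q^2 + q - 12) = (q - 3)*(q - 2)*(q + 4)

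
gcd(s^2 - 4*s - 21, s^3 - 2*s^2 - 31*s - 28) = s - 7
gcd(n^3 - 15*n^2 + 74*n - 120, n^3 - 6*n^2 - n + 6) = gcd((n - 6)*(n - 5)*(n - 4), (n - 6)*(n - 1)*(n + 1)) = n - 6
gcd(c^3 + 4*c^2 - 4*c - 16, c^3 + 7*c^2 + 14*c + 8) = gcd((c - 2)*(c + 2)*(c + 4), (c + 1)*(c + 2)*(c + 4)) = c^2 + 6*c + 8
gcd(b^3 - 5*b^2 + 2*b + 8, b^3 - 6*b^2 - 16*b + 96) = b - 4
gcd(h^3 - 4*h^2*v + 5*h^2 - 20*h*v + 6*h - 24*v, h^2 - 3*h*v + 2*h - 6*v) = h + 2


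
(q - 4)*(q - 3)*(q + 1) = q^3 - 6*q^2 + 5*q + 12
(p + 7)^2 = p^2 + 14*p + 49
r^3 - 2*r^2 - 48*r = r*(r - 8)*(r + 6)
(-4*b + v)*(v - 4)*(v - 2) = -4*b*v^2 + 24*b*v - 32*b + v^3 - 6*v^2 + 8*v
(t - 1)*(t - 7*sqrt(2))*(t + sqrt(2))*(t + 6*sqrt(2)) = t^4 - t^3 - 86*t^2 - 84*sqrt(2)*t + 86*t + 84*sqrt(2)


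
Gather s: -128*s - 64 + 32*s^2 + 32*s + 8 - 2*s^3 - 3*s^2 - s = -2*s^3 + 29*s^2 - 97*s - 56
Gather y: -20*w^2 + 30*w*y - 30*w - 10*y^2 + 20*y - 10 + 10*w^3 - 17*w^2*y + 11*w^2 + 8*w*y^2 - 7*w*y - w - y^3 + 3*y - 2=10*w^3 - 9*w^2 - 31*w - y^3 + y^2*(8*w - 10) + y*(-17*w^2 + 23*w + 23) - 12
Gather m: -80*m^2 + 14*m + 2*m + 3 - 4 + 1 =-80*m^2 + 16*m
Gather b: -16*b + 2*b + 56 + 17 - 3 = 70 - 14*b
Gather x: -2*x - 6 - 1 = -2*x - 7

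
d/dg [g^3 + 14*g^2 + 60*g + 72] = 3*g^2 + 28*g + 60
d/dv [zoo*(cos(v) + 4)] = zoo*sin(v)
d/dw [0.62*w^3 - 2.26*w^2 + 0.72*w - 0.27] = 1.86*w^2 - 4.52*w + 0.72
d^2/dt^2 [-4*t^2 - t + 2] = -8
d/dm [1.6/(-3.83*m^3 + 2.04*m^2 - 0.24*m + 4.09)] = (18.384*m^2 - 6.528*m + 0.384)/(3.83*m^3 - 2.04*m^2 + 0.24*m - 4.09)^2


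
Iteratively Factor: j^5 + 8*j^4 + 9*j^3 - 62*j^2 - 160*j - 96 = (j + 4)*(j^4 + 4*j^3 - 7*j^2 - 34*j - 24) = (j - 3)*(j + 4)*(j^3 + 7*j^2 + 14*j + 8) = (j - 3)*(j + 4)^2*(j^2 + 3*j + 2) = (j - 3)*(j + 2)*(j + 4)^2*(j + 1)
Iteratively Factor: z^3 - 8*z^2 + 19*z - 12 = (z - 3)*(z^2 - 5*z + 4) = (z - 3)*(z - 1)*(z - 4)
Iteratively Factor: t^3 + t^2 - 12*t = (t - 3)*(t^2 + 4*t) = (t - 3)*(t + 4)*(t)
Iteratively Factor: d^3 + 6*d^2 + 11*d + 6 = (d + 3)*(d^2 + 3*d + 2) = (d + 2)*(d + 3)*(d + 1)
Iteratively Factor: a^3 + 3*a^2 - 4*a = (a)*(a^2 + 3*a - 4) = a*(a + 4)*(a - 1)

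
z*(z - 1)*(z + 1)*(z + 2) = z^4 + 2*z^3 - z^2 - 2*z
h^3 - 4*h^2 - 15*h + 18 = (h - 6)*(h - 1)*(h + 3)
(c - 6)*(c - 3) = c^2 - 9*c + 18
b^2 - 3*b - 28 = (b - 7)*(b + 4)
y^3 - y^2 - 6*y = y*(y - 3)*(y + 2)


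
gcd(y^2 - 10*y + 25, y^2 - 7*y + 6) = 1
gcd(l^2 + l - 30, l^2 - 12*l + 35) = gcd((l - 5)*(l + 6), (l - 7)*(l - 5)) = l - 5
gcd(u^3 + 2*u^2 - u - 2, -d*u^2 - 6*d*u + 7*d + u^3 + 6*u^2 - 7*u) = u - 1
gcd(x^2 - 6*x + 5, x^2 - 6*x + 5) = x^2 - 6*x + 5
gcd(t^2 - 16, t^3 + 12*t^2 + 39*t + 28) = t + 4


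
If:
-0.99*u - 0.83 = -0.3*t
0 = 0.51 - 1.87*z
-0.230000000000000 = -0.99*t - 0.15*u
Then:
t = 0.34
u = -0.73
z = 0.27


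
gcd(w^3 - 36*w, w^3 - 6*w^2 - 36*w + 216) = w^2 - 36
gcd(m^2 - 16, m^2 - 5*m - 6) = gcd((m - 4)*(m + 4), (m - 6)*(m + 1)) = 1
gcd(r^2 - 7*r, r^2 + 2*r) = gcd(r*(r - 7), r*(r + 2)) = r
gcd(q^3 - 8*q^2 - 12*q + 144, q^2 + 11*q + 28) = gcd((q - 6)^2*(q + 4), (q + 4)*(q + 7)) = q + 4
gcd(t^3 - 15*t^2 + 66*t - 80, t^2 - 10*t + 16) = t^2 - 10*t + 16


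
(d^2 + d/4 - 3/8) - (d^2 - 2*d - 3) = 9*d/4 + 21/8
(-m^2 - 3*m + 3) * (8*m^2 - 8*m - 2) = -8*m^4 - 16*m^3 + 50*m^2 - 18*m - 6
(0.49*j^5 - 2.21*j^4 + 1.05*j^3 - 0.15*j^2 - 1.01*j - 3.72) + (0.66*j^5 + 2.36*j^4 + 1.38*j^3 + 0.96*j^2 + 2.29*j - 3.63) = 1.15*j^5 + 0.15*j^4 + 2.43*j^3 + 0.81*j^2 + 1.28*j - 7.35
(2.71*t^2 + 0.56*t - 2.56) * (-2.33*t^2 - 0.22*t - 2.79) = -6.3143*t^4 - 1.901*t^3 - 1.7193*t^2 - 0.9992*t + 7.1424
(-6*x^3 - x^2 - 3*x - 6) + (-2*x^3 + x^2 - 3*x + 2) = -8*x^3 - 6*x - 4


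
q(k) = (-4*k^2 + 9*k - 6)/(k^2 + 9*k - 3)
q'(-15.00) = -1.41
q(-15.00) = -11.97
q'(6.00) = -0.18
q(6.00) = -1.10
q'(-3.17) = -1.17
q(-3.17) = 3.48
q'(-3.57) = -1.35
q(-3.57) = 3.98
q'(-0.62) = -0.19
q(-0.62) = 1.60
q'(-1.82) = -0.73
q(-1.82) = 2.22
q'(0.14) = 10.53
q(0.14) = 2.80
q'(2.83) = -0.25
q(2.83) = -0.41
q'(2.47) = -0.25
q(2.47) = -0.32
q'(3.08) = -0.25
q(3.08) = -0.47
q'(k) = (9 - 8*k)/(k^2 + 9*k - 3) + (-2*k - 9)*(-4*k^2 + 9*k - 6)/(k^2 + 9*k - 3)^2 = 9*(-5*k^2 + 4*k + 3)/(k^4 + 18*k^3 + 75*k^2 - 54*k + 9)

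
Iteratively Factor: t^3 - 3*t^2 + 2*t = (t - 2)*(t^2 - t) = (t - 2)*(t - 1)*(t)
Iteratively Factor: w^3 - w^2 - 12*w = (w - 4)*(w^2 + 3*w) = (w - 4)*(w + 3)*(w)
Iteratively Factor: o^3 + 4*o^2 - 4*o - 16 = (o + 2)*(o^2 + 2*o - 8) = (o - 2)*(o + 2)*(o + 4)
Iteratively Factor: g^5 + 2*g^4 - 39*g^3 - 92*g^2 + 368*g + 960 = (g + 3)*(g^4 - g^3 - 36*g^2 + 16*g + 320) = (g - 4)*(g + 3)*(g^3 + 3*g^2 - 24*g - 80) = (g - 4)*(g + 3)*(g + 4)*(g^2 - g - 20) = (g - 5)*(g - 4)*(g + 3)*(g + 4)*(g + 4)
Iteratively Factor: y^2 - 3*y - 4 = (y - 4)*(y + 1)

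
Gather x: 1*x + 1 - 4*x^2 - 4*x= -4*x^2 - 3*x + 1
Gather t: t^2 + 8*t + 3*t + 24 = t^2 + 11*t + 24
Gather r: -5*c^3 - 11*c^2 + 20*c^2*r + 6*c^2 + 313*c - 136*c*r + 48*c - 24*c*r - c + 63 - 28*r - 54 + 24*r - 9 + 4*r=-5*c^3 - 5*c^2 + 360*c + r*(20*c^2 - 160*c)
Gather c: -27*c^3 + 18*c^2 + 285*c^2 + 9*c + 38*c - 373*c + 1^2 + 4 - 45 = -27*c^3 + 303*c^2 - 326*c - 40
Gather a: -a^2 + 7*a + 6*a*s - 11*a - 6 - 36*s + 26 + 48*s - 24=-a^2 + a*(6*s - 4) + 12*s - 4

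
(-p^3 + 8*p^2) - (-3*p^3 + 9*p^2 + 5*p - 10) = 2*p^3 - p^2 - 5*p + 10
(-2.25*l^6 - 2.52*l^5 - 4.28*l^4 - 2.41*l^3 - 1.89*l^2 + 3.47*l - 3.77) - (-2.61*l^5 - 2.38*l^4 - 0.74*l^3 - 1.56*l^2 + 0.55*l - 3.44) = -2.25*l^6 + 0.0899999999999999*l^5 - 1.9*l^4 - 1.67*l^3 - 0.33*l^2 + 2.92*l - 0.33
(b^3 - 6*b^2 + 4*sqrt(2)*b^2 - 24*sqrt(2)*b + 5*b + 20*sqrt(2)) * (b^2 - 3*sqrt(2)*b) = b^5 - 6*b^4 + sqrt(2)*b^4 - 19*b^3 - 6*sqrt(2)*b^3 + 5*sqrt(2)*b^2 + 144*b^2 - 120*b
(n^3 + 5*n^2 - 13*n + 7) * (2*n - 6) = 2*n^4 + 4*n^3 - 56*n^2 + 92*n - 42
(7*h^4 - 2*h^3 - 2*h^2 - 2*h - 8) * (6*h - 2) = 42*h^5 - 26*h^4 - 8*h^3 - 8*h^2 - 44*h + 16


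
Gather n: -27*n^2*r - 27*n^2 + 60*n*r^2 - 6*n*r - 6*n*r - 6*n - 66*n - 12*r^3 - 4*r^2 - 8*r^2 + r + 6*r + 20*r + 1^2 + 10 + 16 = n^2*(-27*r - 27) + n*(60*r^2 - 12*r - 72) - 12*r^3 - 12*r^2 + 27*r + 27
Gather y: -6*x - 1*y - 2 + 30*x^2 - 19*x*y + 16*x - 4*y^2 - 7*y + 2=30*x^2 + 10*x - 4*y^2 + y*(-19*x - 8)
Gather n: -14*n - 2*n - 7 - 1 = -16*n - 8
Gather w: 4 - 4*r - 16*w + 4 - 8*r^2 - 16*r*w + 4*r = -8*r^2 + w*(-16*r - 16) + 8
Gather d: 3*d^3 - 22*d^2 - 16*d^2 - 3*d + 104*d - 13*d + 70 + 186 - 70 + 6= 3*d^3 - 38*d^2 + 88*d + 192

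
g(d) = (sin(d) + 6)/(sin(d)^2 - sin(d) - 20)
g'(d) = (-2*sin(d)*cos(d) + cos(d))*(sin(d) + 6)/(sin(d)^2 - sin(d) - 20)^2 + cos(d)/(sin(d)^2 - sin(d) - 20)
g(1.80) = -0.35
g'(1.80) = 0.02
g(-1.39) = -0.28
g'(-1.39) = -0.00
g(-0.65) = -0.28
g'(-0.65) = -0.02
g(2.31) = -0.33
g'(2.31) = 0.04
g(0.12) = -0.30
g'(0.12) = -0.04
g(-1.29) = -0.28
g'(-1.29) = -0.00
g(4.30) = -0.28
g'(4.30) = 0.00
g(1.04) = -0.34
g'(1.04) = -0.03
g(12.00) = -0.28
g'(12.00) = -0.02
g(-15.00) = -0.28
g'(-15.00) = 0.01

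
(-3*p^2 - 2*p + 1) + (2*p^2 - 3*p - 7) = -p^2 - 5*p - 6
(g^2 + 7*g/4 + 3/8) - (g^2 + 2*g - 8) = 67/8 - g/4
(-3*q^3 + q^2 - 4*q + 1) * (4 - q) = 3*q^4 - 13*q^3 + 8*q^2 - 17*q + 4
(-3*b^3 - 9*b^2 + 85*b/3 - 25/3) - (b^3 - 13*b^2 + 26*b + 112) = -4*b^3 + 4*b^2 + 7*b/3 - 361/3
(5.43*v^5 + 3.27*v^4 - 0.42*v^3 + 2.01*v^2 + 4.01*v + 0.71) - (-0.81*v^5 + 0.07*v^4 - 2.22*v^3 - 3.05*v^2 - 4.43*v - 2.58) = 6.24*v^5 + 3.2*v^4 + 1.8*v^3 + 5.06*v^2 + 8.44*v + 3.29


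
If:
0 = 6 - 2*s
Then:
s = 3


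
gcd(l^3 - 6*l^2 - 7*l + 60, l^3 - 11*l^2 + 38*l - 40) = l^2 - 9*l + 20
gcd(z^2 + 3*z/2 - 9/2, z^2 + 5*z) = 1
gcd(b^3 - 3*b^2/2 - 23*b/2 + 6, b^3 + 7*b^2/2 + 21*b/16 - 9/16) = b + 3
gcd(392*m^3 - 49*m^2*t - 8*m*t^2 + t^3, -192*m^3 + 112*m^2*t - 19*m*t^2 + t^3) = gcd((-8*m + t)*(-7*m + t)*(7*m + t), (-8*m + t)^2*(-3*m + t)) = -8*m + t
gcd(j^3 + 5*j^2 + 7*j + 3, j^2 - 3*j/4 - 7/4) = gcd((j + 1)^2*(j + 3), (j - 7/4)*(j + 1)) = j + 1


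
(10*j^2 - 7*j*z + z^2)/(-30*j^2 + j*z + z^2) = (-2*j + z)/(6*j + z)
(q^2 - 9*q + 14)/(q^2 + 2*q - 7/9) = 9*(q^2 - 9*q + 14)/(9*q^2 + 18*q - 7)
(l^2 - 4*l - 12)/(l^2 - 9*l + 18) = (l + 2)/(l - 3)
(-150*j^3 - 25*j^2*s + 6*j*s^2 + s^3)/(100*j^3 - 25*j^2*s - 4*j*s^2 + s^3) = (6*j + s)/(-4*j + s)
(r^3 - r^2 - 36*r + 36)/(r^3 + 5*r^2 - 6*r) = (r - 6)/r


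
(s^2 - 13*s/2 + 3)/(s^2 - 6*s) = (s - 1/2)/s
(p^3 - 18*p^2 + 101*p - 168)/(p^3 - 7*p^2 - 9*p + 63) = (p - 8)/(p + 3)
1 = 1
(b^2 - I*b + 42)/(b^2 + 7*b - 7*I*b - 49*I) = (b + 6*I)/(b + 7)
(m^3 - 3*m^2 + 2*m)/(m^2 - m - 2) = m*(m - 1)/(m + 1)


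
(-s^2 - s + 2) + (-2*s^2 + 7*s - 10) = -3*s^2 + 6*s - 8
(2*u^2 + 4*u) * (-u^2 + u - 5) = -2*u^4 - 2*u^3 - 6*u^2 - 20*u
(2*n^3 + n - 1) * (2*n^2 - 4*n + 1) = 4*n^5 - 8*n^4 + 4*n^3 - 6*n^2 + 5*n - 1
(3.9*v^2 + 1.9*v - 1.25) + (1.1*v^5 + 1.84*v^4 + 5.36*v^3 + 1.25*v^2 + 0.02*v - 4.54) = 1.1*v^5 + 1.84*v^4 + 5.36*v^3 + 5.15*v^2 + 1.92*v - 5.79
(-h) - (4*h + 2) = -5*h - 2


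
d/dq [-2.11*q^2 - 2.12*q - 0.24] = -4.22*q - 2.12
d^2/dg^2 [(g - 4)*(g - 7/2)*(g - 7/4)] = 6*g - 37/2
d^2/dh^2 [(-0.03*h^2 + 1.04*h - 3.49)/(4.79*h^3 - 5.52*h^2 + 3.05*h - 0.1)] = (-1.376646*h^6 + 143.171184*h^5 - 1123.25979*h^4 + 1508.233604*h^3 - 937.895826*h^2 + 339.0711*h - 60.44469)/(109.902239*h^9 - 379.954296*h^8 + 647.798163*h^7 - 658.946478*h^6 + 428.345565*h^5 - 171.95622*h^4 + 38.617925*h^3 - 2.95635*h^2 + 0.0915*h - 0.001)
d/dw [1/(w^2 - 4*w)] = 2*(2 - w)/(w^2*(w - 4)^2)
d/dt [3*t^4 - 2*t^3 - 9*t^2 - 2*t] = 12*t^3 - 6*t^2 - 18*t - 2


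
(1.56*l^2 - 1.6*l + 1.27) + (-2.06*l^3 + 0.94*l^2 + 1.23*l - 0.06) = -2.06*l^3 + 2.5*l^2 - 0.37*l + 1.21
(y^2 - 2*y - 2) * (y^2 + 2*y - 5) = y^4 - 11*y^2 + 6*y + 10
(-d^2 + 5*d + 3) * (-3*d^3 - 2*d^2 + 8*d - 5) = 3*d^5 - 13*d^4 - 27*d^3 + 39*d^2 - d - 15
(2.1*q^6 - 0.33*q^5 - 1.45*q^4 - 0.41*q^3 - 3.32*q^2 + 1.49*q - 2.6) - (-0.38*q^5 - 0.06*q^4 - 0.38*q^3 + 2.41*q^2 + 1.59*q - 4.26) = 2.1*q^6 + 0.05*q^5 - 1.39*q^4 - 0.03*q^3 - 5.73*q^2 - 0.1*q + 1.66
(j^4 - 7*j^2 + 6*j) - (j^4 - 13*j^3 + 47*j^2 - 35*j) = 13*j^3 - 54*j^2 + 41*j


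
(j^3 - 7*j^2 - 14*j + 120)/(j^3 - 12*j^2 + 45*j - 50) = (j^2 - 2*j - 24)/(j^2 - 7*j + 10)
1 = 1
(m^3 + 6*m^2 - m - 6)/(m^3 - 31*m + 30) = (m + 1)/(m - 5)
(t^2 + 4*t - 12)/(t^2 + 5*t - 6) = (t - 2)/(t - 1)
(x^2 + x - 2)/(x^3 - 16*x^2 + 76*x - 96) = (x^2 + x - 2)/(x^3 - 16*x^2 + 76*x - 96)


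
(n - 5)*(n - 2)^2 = n^3 - 9*n^2 + 24*n - 20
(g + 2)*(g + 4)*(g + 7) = g^3 + 13*g^2 + 50*g + 56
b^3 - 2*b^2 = b^2*(b - 2)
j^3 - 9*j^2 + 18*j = j*(j - 6)*(j - 3)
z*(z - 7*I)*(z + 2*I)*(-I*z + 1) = -I*z^4 - 4*z^3 - 19*I*z^2 + 14*z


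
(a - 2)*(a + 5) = a^2 + 3*a - 10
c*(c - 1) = c^2 - c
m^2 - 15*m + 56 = (m - 8)*(m - 7)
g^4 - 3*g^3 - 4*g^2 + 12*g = g*(g - 3)*(g - 2)*(g + 2)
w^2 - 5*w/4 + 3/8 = (w - 3/4)*(w - 1/2)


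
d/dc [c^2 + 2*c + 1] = 2*c + 2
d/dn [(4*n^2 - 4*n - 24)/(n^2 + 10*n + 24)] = 4*(11*n^2 + 60*n + 36)/(n^4 + 20*n^3 + 148*n^2 + 480*n + 576)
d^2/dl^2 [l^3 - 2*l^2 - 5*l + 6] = 6*l - 4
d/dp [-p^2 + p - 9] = 1 - 2*p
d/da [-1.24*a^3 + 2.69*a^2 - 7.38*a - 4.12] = -3.72*a^2 + 5.38*a - 7.38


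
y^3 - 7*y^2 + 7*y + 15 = (y - 5)*(y - 3)*(y + 1)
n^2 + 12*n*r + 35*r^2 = (n + 5*r)*(n + 7*r)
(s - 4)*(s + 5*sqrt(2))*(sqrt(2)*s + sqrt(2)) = sqrt(2)*s^3 - 3*sqrt(2)*s^2 + 10*s^2 - 30*s - 4*sqrt(2)*s - 40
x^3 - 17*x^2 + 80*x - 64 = (x - 8)^2*(x - 1)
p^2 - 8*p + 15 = (p - 5)*(p - 3)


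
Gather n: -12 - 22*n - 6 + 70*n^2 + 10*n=70*n^2 - 12*n - 18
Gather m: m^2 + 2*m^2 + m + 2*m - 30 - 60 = 3*m^2 + 3*m - 90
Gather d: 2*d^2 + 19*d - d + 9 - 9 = 2*d^2 + 18*d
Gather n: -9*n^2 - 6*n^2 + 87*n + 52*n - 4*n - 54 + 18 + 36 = -15*n^2 + 135*n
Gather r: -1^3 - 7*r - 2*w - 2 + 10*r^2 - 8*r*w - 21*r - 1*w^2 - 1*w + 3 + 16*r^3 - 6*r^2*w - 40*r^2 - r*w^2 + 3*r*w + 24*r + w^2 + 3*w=16*r^3 + r^2*(-6*w - 30) + r*(-w^2 - 5*w - 4)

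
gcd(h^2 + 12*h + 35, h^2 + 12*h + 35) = h^2 + 12*h + 35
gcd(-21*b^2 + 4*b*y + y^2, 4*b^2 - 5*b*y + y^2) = 1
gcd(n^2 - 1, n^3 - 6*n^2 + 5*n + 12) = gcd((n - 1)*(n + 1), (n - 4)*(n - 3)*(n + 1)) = n + 1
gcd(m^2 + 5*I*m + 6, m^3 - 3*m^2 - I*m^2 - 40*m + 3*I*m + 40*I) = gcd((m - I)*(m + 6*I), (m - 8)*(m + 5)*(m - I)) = m - I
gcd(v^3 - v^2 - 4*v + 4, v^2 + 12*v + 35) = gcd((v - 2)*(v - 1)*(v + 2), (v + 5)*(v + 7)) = 1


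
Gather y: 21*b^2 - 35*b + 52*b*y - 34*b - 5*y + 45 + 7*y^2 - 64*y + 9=21*b^2 - 69*b + 7*y^2 + y*(52*b - 69) + 54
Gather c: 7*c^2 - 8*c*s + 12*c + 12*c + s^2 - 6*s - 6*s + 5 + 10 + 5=7*c^2 + c*(24 - 8*s) + s^2 - 12*s + 20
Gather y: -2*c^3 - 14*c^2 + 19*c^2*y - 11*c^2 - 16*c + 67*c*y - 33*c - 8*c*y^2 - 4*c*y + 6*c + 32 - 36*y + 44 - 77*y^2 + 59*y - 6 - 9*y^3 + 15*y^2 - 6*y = -2*c^3 - 25*c^2 - 43*c - 9*y^3 + y^2*(-8*c - 62) + y*(19*c^2 + 63*c + 17) + 70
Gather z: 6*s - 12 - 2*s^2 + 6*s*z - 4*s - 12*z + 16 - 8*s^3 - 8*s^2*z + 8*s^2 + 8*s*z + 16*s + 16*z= -8*s^3 + 6*s^2 + 18*s + z*(-8*s^2 + 14*s + 4) + 4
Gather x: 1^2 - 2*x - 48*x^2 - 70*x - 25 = -48*x^2 - 72*x - 24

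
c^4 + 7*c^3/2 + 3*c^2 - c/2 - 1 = (c - 1/2)*(c + 1)^2*(c + 2)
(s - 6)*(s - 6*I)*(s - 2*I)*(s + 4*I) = s^4 - 6*s^3 - 4*I*s^3 + 20*s^2 + 24*I*s^2 - 120*s - 48*I*s + 288*I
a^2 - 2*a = a*(a - 2)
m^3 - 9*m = m*(m - 3)*(m + 3)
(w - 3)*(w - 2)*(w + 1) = w^3 - 4*w^2 + w + 6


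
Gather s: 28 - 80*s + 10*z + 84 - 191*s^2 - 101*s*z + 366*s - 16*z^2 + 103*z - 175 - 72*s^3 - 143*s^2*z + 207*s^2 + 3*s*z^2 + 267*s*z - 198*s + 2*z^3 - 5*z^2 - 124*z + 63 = -72*s^3 + s^2*(16 - 143*z) + s*(3*z^2 + 166*z + 88) + 2*z^3 - 21*z^2 - 11*z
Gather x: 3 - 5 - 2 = -4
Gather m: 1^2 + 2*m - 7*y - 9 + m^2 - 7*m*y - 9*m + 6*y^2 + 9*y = m^2 + m*(-7*y - 7) + 6*y^2 + 2*y - 8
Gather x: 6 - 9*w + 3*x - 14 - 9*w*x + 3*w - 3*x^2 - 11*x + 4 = -6*w - 3*x^2 + x*(-9*w - 8) - 4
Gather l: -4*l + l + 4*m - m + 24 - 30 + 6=-3*l + 3*m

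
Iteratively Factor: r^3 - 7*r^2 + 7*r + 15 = (r - 3)*(r^2 - 4*r - 5) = (r - 5)*(r - 3)*(r + 1)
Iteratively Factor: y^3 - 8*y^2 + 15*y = (y - 3)*(y^2 - 5*y) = (y - 5)*(y - 3)*(y)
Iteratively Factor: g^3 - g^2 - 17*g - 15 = (g + 3)*(g^2 - 4*g - 5) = (g - 5)*(g + 3)*(g + 1)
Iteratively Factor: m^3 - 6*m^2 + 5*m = (m - 1)*(m^2 - 5*m) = m*(m - 1)*(m - 5)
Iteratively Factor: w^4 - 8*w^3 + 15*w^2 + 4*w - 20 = (w + 1)*(w^3 - 9*w^2 + 24*w - 20) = (w - 2)*(w + 1)*(w^2 - 7*w + 10) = (w - 5)*(w - 2)*(w + 1)*(w - 2)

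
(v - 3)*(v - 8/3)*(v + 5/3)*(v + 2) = v^4 - 2*v^3 - 85*v^2/9 + 94*v/9 + 80/3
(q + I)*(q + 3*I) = q^2 + 4*I*q - 3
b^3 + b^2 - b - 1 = (b - 1)*(b + 1)^2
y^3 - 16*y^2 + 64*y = y*(y - 8)^2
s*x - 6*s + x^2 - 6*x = (s + x)*(x - 6)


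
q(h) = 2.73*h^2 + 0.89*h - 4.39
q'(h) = 5.46*h + 0.89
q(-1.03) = -2.41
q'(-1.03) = -4.73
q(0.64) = -2.70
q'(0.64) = 4.38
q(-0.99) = -2.60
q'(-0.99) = -4.52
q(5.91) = 96.22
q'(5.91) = 33.16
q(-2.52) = 10.70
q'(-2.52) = -12.87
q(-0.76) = -3.49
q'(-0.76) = -3.26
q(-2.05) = 5.26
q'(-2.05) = -10.30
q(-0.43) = -4.27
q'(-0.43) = -1.46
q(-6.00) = 88.55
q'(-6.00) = -31.87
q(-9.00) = 208.73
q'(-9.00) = -48.25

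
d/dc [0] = 0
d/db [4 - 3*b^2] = -6*b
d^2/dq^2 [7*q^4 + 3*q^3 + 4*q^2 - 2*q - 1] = 84*q^2 + 18*q + 8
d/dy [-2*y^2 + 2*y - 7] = 2 - 4*y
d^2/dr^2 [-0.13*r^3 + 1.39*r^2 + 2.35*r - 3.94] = 2.78 - 0.78*r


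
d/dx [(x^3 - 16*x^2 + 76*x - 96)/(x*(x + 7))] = (x^4 + 14*x^3 - 188*x^2 + 192*x + 672)/(x^2*(x^2 + 14*x + 49))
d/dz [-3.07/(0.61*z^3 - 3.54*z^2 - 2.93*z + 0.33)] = (5.6181*z^2 - 21.7356*z - 8.9951)/(0.61*z^3 - 3.54*z^2 - 2.93*z + 0.33)^2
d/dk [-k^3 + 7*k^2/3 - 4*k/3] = -3*k^2 + 14*k/3 - 4/3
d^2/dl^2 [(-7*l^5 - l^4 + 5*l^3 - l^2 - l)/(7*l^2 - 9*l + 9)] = 2*(-1029*l^7 + 3479*l^6 - 7182*l^5 + 8073*l^4 - 5044*l^3 - 1512*l^2 + 1404*l - 162)/(343*l^6 - 1323*l^5 + 3024*l^4 - 4131*l^3 + 3888*l^2 - 2187*l + 729)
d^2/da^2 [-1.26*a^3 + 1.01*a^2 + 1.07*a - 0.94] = 2.02 - 7.56*a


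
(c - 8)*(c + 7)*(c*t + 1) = c^3*t - c^2*t + c^2 - 56*c*t - c - 56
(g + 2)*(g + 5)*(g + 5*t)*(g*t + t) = g^4*t + 5*g^3*t^2 + 8*g^3*t + 40*g^2*t^2 + 17*g^2*t + 85*g*t^2 + 10*g*t + 50*t^2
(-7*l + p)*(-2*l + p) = 14*l^2 - 9*l*p + p^2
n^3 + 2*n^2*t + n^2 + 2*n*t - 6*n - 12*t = (n - 2)*(n + 3)*(n + 2*t)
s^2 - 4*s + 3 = (s - 3)*(s - 1)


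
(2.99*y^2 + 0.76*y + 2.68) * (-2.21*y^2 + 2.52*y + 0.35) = -6.6079*y^4 + 5.8552*y^3 - 2.9611*y^2 + 7.0196*y + 0.938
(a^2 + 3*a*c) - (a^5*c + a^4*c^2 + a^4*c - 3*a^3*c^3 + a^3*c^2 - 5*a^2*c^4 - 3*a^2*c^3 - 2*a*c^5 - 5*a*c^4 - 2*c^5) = -a^5*c - a^4*c^2 - a^4*c + 3*a^3*c^3 - a^3*c^2 + 5*a^2*c^4 + 3*a^2*c^3 + a^2 + 2*a*c^5 + 5*a*c^4 + 3*a*c + 2*c^5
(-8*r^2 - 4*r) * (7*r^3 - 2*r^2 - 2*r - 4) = -56*r^5 - 12*r^4 + 24*r^3 + 40*r^2 + 16*r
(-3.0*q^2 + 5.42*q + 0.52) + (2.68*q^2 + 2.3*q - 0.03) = -0.32*q^2 + 7.72*q + 0.49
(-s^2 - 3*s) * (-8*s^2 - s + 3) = 8*s^4 + 25*s^3 - 9*s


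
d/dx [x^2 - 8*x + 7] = 2*x - 8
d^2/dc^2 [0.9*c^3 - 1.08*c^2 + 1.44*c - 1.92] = 5.4*c - 2.16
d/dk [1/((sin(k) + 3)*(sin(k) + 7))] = -2*(sin(k) + 5)*cos(k)/((sin(k) + 3)^2*(sin(k) + 7)^2)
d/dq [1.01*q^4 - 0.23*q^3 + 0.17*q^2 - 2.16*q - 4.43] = 4.04*q^3 - 0.69*q^2 + 0.34*q - 2.16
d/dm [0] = 0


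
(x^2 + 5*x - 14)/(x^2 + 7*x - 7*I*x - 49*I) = (x - 2)/(x - 7*I)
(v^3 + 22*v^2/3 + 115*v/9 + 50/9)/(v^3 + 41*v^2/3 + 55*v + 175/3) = (v + 2/3)/(v + 7)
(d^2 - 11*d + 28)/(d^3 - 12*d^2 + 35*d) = (d - 4)/(d*(d - 5))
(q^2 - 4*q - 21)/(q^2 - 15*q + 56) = (q + 3)/(q - 8)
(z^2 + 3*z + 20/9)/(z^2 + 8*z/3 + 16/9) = (3*z + 5)/(3*z + 4)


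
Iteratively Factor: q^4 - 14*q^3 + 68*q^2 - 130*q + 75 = (q - 1)*(q^3 - 13*q^2 + 55*q - 75) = (q - 3)*(q - 1)*(q^2 - 10*q + 25) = (q - 5)*(q - 3)*(q - 1)*(q - 5)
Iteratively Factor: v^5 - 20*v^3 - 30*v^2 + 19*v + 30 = (v + 2)*(v^4 - 2*v^3 - 16*v^2 + 2*v + 15) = (v - 1)*(v + 2)*(v^3 - v^2 - 17*v - 15) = (v - 5)*(v - 1)*(v + 2)*(v^2 + 4*v + 3) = (v - 5)*(v - 1)*(v + 2)*(v + 3)*(v + 1)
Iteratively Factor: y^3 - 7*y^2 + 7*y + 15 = (y - 5)*(y^2 - 2*y - 3) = (y - 5)*(y + 1)*(y - 3)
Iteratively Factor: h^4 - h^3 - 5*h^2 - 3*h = (h + 1)*(h^3 - 2*h^2 - 3*h) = h*(h + 1)*(h^2 - 2*h - 3) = h*(h + 1)^2*(h - 3)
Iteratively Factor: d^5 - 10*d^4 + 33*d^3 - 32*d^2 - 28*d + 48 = (d - 2)*(d^4 - 8*d^3 + 17*d^2 + 2*d - 24) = (d - 4)*(d - 2)*(d^3 - 4*d^2 + d + 6) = (d - 4)*(d - 3)*(d - 2)*(d^2 - d - 2) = (d - 4)*(d - 3)*(d - 2)*(d + 1)*(d - 2)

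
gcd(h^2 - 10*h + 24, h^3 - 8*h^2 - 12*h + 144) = h - 6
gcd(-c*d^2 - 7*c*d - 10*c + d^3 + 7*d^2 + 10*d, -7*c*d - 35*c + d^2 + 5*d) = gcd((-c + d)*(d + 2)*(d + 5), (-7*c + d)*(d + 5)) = d + 5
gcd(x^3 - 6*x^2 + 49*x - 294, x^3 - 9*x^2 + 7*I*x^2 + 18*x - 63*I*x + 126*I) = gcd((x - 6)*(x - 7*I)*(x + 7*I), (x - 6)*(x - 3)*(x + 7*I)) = x^2 + x*(-6 + 7*I) - 42*I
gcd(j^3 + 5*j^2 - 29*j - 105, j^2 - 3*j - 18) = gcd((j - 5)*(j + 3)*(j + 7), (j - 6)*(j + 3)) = j + 3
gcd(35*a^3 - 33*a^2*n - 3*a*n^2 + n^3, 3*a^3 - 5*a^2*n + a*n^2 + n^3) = a - n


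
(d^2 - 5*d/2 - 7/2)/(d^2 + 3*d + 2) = (d - 7/2)/(d + 2)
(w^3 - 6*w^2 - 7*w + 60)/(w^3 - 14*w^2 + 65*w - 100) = (w + 3)/(w - 5)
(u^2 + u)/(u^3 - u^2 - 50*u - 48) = u/(u^2 - 2*u - 48)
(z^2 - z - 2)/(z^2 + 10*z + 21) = (z^2 - z - 2)/(z^2 + 10*z + 21)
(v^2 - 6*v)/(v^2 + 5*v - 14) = v*(v - 6)/(v^2 + 5*v - 14)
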